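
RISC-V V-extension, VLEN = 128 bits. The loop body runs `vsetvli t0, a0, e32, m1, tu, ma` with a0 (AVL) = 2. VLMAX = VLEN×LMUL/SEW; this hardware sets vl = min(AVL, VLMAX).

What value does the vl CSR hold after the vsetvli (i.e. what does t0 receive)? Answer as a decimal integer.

vl = 2

VLMAX = VLEN×LMUL/SEW = 128×1/32 = 4
AVL=2 ≤ VLMAX=4, so vl = 2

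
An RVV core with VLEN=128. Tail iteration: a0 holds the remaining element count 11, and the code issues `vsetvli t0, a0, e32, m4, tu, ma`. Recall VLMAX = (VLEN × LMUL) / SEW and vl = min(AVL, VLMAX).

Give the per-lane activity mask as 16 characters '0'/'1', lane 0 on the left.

predicate = 1111111111100000

VLMAX = VLEN×LMUL/SEW = 128×4/32 = 16
vl = min(AVL, VLMAX) = min(11, 16) = 11
bits (lane 0 leftmost): 1111111111100000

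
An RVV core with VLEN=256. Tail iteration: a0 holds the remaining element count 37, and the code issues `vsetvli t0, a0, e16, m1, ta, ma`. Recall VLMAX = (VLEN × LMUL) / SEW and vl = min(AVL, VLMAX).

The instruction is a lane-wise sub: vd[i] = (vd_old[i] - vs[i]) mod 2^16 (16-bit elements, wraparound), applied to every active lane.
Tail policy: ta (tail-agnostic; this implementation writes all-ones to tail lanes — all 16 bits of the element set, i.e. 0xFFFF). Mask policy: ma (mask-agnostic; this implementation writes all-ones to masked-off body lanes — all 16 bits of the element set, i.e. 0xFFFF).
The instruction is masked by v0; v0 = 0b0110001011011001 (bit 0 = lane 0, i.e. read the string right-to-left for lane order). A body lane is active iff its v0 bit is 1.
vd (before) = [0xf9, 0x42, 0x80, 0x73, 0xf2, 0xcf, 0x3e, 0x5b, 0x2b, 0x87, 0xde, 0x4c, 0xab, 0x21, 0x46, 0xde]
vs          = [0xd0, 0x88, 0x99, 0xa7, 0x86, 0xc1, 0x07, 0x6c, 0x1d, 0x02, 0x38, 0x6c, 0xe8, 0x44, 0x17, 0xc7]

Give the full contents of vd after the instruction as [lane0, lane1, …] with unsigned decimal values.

lanes per group: 256·1/16 = 16
vl = min(AVL, VLMAX) = min(37, 16) = 16
  i=0: sub(0xf9,0xd0) → 41
  i=1: mask-off/ones → 65535
  i=2: mask-off/ones → 65535
  i=3: sub(0x73,0xa7) → 65484
  i=4: sub(0xf2,0x86) → 108
  i=5: mask-off/ones → 65535
  i=6: sub(0x3e,0x07) → 55
  i=7: sub(0x5b,0x6c) → 65519
  i=8: mask-off/ones → 65535
  i=9: sub(0x87,0x02) → 133
  i=10: mask-off/ones → 65535
  i=11: mask-off/ones → 65535
  i=12: mask-off/ones → 65535
  i=13: sub(0x21,0x44) → 65501
  i=14: sub(0x46,0x17) → 47
  i=15: mask-off/ones → 65535

vd = [41, 65535, 65535, 65484, 108, 65535, 55, 65519, 65535, 133, 65535, 65535, 65535, 65501, 47, 65535]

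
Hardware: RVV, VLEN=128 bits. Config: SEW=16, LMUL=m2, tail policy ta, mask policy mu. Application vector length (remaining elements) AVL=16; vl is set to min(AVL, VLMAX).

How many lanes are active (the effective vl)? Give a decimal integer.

VLMAX = VLEN×LMUL/SEW = 128×2/16 = 16
AVL=16 ≤ VLMAX=16, so vl = 16

vl = 16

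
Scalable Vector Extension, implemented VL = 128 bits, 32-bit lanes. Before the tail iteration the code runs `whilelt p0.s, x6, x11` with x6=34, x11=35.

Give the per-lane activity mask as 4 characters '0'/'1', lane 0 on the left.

128-bit reg / 32-bit elem → 4 lanes
p0[j] = (34+j < 35); true for j=0..0 → 1 lanes set
bits (lane 0 leftmost): 1000

predicate = 1000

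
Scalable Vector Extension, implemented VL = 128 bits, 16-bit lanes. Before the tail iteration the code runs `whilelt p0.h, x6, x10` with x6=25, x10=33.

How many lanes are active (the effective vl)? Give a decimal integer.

vl = 8

register lanes = 128/16 = 8
p0[j] = (25+j < 33); true for j=0..7 → 8 lanes set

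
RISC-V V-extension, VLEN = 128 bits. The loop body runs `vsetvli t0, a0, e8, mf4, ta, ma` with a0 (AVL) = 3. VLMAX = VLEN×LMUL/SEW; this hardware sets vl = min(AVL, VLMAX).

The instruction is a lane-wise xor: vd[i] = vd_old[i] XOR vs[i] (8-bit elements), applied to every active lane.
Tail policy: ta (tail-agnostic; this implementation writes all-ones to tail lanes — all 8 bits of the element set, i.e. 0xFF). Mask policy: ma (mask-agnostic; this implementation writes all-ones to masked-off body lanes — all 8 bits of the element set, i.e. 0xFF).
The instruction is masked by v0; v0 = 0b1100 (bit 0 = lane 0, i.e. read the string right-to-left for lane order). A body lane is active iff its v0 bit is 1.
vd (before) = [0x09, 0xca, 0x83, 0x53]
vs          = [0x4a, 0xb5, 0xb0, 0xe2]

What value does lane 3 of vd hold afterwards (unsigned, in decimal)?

VLMAX = VLEN×LMUL/SEW = 128×1/4/8 = 4
AVL=3 ≤ VLMAX=4, so vl = 3
vd[0] mask-off/ones -> 0xff
vd[1] mask-off/ones -> 0xff
vd[2] xor(0x83,0xb0) -> 0x33
vd[3] tail/ones -> 0xff

vd[3] = 255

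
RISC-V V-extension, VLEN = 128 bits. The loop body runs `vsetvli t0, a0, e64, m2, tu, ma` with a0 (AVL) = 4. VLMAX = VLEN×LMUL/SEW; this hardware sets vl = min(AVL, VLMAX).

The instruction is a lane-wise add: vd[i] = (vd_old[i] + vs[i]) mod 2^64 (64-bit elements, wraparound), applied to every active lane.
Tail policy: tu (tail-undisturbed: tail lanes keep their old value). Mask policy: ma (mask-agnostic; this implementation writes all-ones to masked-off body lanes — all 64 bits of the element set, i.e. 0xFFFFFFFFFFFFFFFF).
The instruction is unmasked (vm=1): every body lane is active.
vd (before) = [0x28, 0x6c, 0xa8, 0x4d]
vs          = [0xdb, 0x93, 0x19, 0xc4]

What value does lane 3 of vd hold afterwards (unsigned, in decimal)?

lanes per group: 128·2/64 = 4
vl = min(AVL, VLMAX) = min(4, 4) = 4
  i=0: add(0x28,0xdb) → 259
  i=1: add(0x6c,0x93) → 255
  i=2: add(0xa8,0x19) → 193
  i=3: add(0x4d,0xc4) → 273

vd[3] = 273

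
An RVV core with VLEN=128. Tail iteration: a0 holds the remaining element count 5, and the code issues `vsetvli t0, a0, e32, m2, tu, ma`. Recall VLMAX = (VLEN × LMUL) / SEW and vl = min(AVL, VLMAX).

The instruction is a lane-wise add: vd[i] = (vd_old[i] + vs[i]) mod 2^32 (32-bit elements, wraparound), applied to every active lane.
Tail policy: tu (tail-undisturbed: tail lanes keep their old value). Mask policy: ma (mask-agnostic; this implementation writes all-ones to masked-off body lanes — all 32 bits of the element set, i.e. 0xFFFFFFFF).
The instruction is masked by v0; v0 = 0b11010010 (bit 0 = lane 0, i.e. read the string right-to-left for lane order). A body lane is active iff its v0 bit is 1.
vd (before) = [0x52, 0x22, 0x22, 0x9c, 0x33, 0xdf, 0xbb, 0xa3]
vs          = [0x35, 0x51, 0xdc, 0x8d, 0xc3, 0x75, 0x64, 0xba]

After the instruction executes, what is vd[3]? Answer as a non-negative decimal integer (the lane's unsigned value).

VLMAX = (128 × 2) / 32 = 8 lanes
vl = min(AVL, VLMAX) = min(5, 8) = 5
[0] mask-off/ones = 0xffffffff
[1] add(0x22,0x51) = 0x73
[2] mask-off/ones = 0xffffffff
[3] mask-off/ones = 0xffffffff
[4] add(0x33,0xc3) = 0xf6
[5] tail/keep = 0xdf
[6] tail/keep = 0xbb
[7] tail/keep = 0xa3

vd[3] = 4294967295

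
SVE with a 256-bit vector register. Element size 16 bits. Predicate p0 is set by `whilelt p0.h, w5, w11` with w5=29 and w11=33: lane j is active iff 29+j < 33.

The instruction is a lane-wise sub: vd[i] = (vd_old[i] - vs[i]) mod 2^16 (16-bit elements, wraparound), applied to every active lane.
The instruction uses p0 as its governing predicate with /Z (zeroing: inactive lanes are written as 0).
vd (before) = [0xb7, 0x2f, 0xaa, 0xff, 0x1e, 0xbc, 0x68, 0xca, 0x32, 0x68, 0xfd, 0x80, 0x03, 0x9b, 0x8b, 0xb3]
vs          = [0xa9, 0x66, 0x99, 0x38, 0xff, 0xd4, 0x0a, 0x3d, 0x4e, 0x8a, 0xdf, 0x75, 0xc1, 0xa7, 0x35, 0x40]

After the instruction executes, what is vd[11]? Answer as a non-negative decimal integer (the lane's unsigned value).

vd[11] = 0

256-bit reg / 16-bit elem → 16 lanes
whilelt: lane j active iff 29+j < 33 → j < 4 → 4 active
[0] sub(0xb7,0xa9) = 0x0e
[1] sub(0x2f,0x66) = 0xffc9
[2] sub(0xaa,0x99) = 0x11
[3] sub(0xff,0x38) = 0xc7
[4] tail/zero = 0x00
[5] tail/zero = 0x00
[6] tail/zero = 0x00
[7] tail/zero = 0x00
[8] tail/zero = 0x00
[9] tail/zero = 0x00
[10] tail/zero = 0x00
[11] tail/zero = 0x00
[12] tail/zero = 0x00
[13] tail/zero = 0x00
[14] tail/zero = 0x00
[15] tail/zero = 0x00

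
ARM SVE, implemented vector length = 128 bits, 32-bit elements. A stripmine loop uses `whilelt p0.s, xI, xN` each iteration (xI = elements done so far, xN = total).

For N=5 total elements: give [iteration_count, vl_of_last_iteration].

lane count: 128 div 32 = 4
N=5: ⌈5/4⌉ = 2 iters; last vl = 5 − 1×4 = 1

[iterations, last_vl] = [2, 1]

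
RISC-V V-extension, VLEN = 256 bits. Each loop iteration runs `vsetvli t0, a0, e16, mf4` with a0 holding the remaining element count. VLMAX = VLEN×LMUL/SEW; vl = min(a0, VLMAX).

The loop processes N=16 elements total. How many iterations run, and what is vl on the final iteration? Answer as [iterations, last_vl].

[iterations, last_vl] = [4, 4]

VLMAX = (256 × 1/4) / 16 = 4 lanes
N=16: ⌈16/4⌉ = 4 iters; last vl = 16 − 3×4 = 4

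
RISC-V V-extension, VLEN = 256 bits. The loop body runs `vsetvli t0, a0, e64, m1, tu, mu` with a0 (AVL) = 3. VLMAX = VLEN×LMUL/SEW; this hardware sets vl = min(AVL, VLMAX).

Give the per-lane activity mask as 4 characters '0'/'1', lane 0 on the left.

lanes per group: 256·1/64 = 4
vl ← min(3, 4) = 3
bits (lane 0 leftmost): 1110

predicate = 1110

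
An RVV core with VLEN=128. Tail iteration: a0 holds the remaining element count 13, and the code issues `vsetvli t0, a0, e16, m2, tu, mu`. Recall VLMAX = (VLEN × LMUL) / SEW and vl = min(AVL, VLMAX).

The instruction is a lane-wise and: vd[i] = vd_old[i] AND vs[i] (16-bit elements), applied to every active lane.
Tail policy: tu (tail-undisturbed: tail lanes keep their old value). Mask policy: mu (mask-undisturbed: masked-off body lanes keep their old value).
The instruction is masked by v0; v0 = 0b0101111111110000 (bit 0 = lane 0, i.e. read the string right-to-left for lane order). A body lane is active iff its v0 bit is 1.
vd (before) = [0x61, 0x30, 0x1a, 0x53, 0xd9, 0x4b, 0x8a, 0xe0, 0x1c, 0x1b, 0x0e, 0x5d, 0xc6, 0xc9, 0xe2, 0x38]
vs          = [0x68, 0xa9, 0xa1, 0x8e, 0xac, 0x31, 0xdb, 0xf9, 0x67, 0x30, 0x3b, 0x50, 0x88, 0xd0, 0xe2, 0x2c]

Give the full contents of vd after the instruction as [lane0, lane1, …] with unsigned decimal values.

VLMAX = (128 × 2) / 16 = 16 lanes
vl = min(AVL, VLMAX) = min(13, 16) = 13
  i=0: mask-off/keep → 97
  i=1: mask-off/keep → 48
  i=2: mask-off/keep → 26
  i=3: mask-off/keep → 83
  i=4: and(0xd9,0xac) → 136
  i=5: and(0x4b,0x31) → 1
  i=6: and(0x8a,0xdb) → 138
  i=7: and(0xe0,0xf9) → 224
  i=8: and(0x1c,0x67) → 4
  i=9: and(0x1b,0x30) → 16
  i=10: and(0x0e,0x3b) → 10
  i=11: and(0x5d,0x50) → 80
  i=12: and(0xc6,0x88) → 128
  i=13: tail/keep → 201
  i=14: tail/keep → 226
  i=15: tail/keep → 56

vd = [97, 48, 26, 83, 136, 1, 138, 224, 4, 16, 10, 80, 128, 201, 226, 56]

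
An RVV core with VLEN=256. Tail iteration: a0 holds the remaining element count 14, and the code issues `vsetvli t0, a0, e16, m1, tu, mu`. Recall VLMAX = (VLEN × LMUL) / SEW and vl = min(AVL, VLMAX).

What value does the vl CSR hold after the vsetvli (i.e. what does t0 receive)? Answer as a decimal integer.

VLMAX = (256 × 1) / 16 = 16 lanes
AVL=14 ≤ VLMAX=16, so vl = 14

vl = 14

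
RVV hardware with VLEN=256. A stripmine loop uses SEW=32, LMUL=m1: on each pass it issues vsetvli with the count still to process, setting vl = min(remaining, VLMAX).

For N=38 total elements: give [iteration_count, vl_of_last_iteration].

[iterations, last_vl] = [5, 6]

VLMAX = VLEN×LMUL/SEW = 256×1/32 = 8
N=38: ⌈38/8⌉ = 5 iters; last vl = 38 − 4×8 = 6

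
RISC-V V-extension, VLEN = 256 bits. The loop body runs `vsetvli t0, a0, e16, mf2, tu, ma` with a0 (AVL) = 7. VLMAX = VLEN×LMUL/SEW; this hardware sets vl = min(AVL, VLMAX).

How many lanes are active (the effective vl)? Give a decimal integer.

lanes per group: 256·1/2/16 = 8
vl ← min(7, 8) = 7

vl = 7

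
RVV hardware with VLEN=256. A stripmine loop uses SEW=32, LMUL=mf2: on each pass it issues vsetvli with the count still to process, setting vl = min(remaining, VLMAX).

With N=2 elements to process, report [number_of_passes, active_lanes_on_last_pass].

lanes per group: 256·1/2/32 = 4
N=2: ⌈2/4⌉ = 1 iters; last vl = 2 − 0×4 = 2

[iterations, last_vl] = [1, 2]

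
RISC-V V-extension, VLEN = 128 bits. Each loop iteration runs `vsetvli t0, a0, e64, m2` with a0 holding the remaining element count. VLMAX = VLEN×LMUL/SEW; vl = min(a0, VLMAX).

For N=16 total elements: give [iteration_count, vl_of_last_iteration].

[iterations, last_vl] = [4, 4]

VLMAX = (128 × 2) / 64 = 4 lanes
iterations = ceil(16/4) = 4; final-pass vl = 4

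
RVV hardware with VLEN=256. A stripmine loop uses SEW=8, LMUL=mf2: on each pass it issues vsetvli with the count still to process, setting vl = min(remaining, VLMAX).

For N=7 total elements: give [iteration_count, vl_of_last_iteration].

[iterations, last_vl] = [1, 7]

VLMAX = (256 × 1/2) / 8 = 16 lanes
iterations = ceil(7/16) = 1; final-pass vl = 7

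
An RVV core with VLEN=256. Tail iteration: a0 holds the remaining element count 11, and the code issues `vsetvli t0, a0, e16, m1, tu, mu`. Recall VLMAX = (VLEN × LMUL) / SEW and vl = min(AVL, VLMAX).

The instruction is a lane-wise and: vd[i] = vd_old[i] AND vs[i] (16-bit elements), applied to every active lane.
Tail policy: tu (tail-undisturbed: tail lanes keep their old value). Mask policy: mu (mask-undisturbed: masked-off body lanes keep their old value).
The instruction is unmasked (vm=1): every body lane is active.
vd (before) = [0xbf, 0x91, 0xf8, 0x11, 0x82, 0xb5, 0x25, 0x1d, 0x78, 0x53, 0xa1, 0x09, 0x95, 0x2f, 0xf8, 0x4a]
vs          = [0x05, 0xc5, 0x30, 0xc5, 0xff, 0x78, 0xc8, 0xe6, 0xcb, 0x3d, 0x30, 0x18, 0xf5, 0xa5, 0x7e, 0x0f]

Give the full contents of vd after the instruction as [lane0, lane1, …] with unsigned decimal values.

VLMAX = VLEN×LMUL/SEW = 256×1/16 = 16
vl = min(AVL, VLMAX) = min(11, 16) = 11
[0] and(0xbf,0x05) = 0x05
[1] and(0x91,0xc5) = 0x81
[2] and(0xf8,0x30) = 0x30
[3] and(0x11,0xc5) = 0x01
[4] and(0x82,0xff) = 0x82
[5] and(0xb5,0x78) = 0x30
[6] and(0x25,0xc8) = 0x00
[7] and(0x1d,0xe6) = 0x04
[8] and(0x78,0xcb) = 0x48
[9] and(0x53,0x3d) = 0x11
[10] and(0xa1,0x30) = 0x20
[11] tail/keep = 0x09
[12] tail/keep = 0x95
[13] tail/keep = 0x2f
[14] tail/keep = 0xf8
[15] tail/keep = 0x4a

vd = [5, 129, 48, 1, 130, 48, 0, 4, 72, 17, 32, 9, 149, 47, 248, 74]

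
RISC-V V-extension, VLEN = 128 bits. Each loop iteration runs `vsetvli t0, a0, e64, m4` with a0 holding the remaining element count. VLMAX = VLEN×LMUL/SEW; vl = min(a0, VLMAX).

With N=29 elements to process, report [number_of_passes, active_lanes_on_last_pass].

[iterations, last_vl] = [4, 5]

VLMAX = VLEN×LMUL/SEW = 128×4/64 = 8
29 elements at 8/iter → 4 passes, remainder 5 on the last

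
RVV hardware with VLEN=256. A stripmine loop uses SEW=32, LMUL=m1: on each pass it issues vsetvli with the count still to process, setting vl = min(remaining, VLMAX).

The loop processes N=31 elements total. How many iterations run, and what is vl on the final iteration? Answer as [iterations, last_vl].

[iterations, last_vl] = [4, 7]

lanes per group: 256·1/32 = 8
iterations = ceil(31/8) = 4; final-pass vl = 7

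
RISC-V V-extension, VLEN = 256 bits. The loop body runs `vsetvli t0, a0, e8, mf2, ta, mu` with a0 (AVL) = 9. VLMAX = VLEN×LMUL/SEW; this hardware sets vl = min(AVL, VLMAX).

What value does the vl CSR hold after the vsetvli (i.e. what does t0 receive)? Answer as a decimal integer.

VLMAX = (256 × 1/2) / 8 = 16 lanes
AVL=9 ≤ VLMAX=16, so vl = 9

vl = 9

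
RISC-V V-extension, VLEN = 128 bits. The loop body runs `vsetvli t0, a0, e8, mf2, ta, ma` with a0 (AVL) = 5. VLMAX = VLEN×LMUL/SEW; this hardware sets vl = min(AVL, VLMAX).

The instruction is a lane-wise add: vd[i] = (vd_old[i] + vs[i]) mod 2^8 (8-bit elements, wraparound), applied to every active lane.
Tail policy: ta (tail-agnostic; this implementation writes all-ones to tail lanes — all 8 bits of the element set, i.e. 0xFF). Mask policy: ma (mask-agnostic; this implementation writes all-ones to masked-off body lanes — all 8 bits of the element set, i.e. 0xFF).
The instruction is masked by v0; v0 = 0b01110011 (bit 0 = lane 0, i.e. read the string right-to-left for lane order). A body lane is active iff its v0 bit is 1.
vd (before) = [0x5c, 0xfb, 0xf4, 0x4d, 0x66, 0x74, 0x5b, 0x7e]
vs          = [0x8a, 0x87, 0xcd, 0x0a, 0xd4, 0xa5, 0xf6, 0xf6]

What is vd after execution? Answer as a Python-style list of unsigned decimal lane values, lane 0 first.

VLMAX = (128 × 1/2) / 8 = 8 lanes
AVL=5 ≤ VLMAX=8, so vl = 5
[0] add(0x5c,0x8a) = 0xe6
[1] add(0xfb,0x87) = 0x82
[2] mask-off/ones = 0xff
[3] mask-off/ones = 0xff
[4] add(0x66,0xd4) = 0x3a
[5] tail/ones = 0xff
[6] tail/ones = 0xff
[7] tail/ones = 0xff

vd = [230, 130, 255, 255, 58, 255, 255, 255]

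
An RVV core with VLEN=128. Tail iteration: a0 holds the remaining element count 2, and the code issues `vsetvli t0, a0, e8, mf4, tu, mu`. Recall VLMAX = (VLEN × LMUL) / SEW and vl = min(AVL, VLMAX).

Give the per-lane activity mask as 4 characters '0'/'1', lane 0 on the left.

predicate = 1100

VLMAX = VLEN×LMUL/SEW = 128×1/4/8 = 4
AVL=2 ≤ VLMAX=4, so vl = 2
bits (lane 0 leftmost): 1100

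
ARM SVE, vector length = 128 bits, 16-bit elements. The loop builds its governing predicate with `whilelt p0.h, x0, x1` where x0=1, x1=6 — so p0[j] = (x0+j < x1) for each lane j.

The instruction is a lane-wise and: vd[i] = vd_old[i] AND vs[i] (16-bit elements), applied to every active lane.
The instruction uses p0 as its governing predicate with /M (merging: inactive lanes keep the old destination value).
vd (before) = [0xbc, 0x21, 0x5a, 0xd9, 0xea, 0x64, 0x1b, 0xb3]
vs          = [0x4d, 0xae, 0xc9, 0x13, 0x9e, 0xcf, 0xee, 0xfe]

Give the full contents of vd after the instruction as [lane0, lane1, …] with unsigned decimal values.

vd = [12, 32, 72, 17, 138, 100, 27, 179]

register lanes = 128/16 = 8
whilelt: lane j active iff 1+j < 6 → j < 5 → 5 active
[0] and(0xbc,0x4d) = 0x0c
[1] and(0x21,0xae) = 0x20
[2] and(0x5a,0xc9) = 0x48
[3] and(0xd9,0x13) = 0x11
[4] and(0xea,0x9e) = 0x8a
[5] tail/keep = 0x64
[6] tail/keep = 0x1b
[7] tail/keep = 0xb3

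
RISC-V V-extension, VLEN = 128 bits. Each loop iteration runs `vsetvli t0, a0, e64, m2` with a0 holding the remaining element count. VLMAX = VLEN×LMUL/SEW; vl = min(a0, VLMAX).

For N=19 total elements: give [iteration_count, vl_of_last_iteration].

[iterations, last_vl] = [5, 3]

lanes per group: 128·2/64 = 4
19 elements at 4/iter → 5 passes, remainder 3 on the last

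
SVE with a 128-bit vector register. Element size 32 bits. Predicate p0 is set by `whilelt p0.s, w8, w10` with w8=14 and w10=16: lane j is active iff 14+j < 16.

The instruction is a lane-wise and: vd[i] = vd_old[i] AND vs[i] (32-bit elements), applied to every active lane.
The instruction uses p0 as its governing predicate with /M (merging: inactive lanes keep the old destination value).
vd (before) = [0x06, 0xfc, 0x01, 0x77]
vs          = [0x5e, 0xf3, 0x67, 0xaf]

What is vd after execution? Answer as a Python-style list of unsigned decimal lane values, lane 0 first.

vd = [6, 240, 1, 119]

lane count: 128 div 32 = 4
active while 14+j < 16, i.e. j ∈ [0,2) capped at 4 ⇒ 2
lane  0: and(0x06,0x5e) ⇒ 0x06
lane  1: and(0xfc,0xf3) ⇒ 0xf0
lane  2: tail/keep ⇒ 0x01
lane  3: tail/keep ⇒ 0x77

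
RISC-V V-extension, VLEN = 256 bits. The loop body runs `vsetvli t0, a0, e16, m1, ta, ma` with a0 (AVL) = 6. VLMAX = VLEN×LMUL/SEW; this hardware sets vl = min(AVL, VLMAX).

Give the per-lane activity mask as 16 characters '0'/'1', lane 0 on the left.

predicate = 1111110000000000

lanes per group: 256·1/16 = 16
vl = min(AVL, VLMAX) = min(6, 16) = 6
bits (lane 0 leftmost): 1111110000000000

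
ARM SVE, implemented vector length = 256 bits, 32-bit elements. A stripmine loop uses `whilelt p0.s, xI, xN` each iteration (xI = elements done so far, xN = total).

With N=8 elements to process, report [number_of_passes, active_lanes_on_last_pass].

256-bit reg / 32-bit elem → 8 lanes
8 elements at 8/iter → 1 passes, remainder 8 on the last

[iterations, last_vl] = [1, 8]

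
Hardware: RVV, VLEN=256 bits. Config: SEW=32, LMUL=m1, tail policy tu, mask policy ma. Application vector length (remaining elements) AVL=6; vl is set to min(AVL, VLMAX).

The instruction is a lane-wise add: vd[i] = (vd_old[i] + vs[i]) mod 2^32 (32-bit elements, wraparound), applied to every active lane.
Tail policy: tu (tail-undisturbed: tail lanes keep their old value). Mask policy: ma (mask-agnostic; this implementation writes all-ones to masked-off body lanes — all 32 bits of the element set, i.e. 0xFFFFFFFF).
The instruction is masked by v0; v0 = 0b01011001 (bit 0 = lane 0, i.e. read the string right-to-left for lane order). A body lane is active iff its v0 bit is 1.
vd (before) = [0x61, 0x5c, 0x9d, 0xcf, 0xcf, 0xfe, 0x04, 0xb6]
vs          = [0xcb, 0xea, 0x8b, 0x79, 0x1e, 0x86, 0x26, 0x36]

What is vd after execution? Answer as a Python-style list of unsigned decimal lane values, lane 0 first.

vd = [300, 4294967295, 4294967295, 328, 237, 4294967295, 4, 182]

VLMAX = VLEN×LMUL/SEW = 256×1/32 = 8
AVL=6 ≤ VLMAX=8, so vl = 6
vd[0] add(0x61,0xcb) -> 0x12c
vd[1] mask-off/ones -> 0xffffffff
vd[2] mask-off/ones -> 0xffffffff
vd[3] add(0xcf,0x79) -> 0x148
vd[4] add(0xcf,0x1e) -> 0xed
vd[5] mask-off/ones -> 0xffffffff
vd[6] tail/keep -> 0x04
vd[7] tail/keep -> 0xb6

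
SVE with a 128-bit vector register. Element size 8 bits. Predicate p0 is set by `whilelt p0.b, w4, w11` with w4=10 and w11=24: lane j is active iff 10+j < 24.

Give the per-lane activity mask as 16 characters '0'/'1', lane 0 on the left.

register lanes = 128/8 = 16
whilelt: lane j active iff 10+j < 24 → j < 14 → 14 active
bits (lane 0 leftmost): 1111111111111100

predicate = 1111111111111100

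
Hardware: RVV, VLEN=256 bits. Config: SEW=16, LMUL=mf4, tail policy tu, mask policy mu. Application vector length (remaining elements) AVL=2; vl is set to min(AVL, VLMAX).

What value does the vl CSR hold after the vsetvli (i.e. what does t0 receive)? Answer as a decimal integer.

lanes per group: 256·1/4/16 = 4
AVL=2 ≤ VLMAX=4, so vl = 2

vl = 2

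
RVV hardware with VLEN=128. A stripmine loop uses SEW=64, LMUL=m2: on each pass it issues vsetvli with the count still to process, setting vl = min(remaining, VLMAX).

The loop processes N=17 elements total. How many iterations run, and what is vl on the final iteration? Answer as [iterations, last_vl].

[iterations, last_vl] = [5, 1]

lanes per group: 128·2/64 = 4
17 elements at 4/iter → 5 passes, remainder 1 on the last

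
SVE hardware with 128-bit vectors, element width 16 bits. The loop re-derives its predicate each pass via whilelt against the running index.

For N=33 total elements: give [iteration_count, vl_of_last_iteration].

[iterations, last_vl] = [5, 1]

register lanes = 128/16 = 8
iterations = ceil(33/8) = 5; final-pass vl = 1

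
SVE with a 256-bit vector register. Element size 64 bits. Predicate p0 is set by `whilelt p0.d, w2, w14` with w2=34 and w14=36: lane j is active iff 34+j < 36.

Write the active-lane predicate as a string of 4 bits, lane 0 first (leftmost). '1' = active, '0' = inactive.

register lanes = 256/64 = 4
active while 34+j < 36, i.e. j ∈ [0,2) capped at 4 ⇒ 2
bits (lane 0 leftmost): 1100

predicate = 1100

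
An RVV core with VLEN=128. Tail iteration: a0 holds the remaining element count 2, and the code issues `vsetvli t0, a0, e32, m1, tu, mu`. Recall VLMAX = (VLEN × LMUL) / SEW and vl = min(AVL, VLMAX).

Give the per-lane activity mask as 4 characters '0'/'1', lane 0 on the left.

predicate = 1100

VLMAX = (128 × 1) / 32 = 4 lanes
vl ← min(2, 4) = 2
bits (lane 0 leftmost): 1100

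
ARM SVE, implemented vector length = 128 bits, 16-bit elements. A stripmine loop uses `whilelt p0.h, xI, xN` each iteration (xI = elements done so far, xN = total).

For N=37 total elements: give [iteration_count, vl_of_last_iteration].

[iterations, last_vl] = [5, 5]

register lanes = 128/16 = 8
iterations = ceil(37/8) = 5; final-pass vl = 5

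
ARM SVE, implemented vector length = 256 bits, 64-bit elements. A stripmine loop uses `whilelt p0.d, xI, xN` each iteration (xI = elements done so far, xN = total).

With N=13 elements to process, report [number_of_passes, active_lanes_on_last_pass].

lane count: 256 div 64 = 4
N=13: ⌈13/4⌉ = 4 iters; last vl = 13 − 3×4 = 1

[iterations, last_vl] = [4, 1]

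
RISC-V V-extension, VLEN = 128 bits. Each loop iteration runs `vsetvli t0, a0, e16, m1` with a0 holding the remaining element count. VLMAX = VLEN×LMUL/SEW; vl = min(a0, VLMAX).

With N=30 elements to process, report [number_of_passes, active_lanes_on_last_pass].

VLMAX = VLEN×LMUL/SEW = 128×1/16 = 8
30 elements at 8/iter → 4 passes, remainder 6 on the last

[iterations, last_vl] = [4, 6]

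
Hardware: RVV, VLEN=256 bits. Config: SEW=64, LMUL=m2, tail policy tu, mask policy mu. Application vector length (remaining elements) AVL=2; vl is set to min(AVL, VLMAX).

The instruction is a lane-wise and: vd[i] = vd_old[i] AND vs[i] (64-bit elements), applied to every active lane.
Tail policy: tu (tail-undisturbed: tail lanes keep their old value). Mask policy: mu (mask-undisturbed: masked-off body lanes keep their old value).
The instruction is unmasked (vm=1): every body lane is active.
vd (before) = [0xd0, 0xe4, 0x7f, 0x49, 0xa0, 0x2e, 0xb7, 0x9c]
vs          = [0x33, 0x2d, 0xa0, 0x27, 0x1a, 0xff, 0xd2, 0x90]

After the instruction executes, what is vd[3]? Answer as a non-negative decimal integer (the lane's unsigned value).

vd[3] = 73

VLMAX = (256 × 2) / 64 = 8 lanes
vl = min(AVL, VLMAX) = min(2, 8) = 2
lane  0: and(0xd0,0x33) ⇒ 0x10
lane  1: and(0xe4,0x2d) ⇒ 0x24
lane  2: tail/keep ⇒ 0x7f
lane  3: tail/keep ⇒ 0x49
lane  4: tail/keep ⇒ 0xa0
lane  5: tail/keep ⇒ 0x2e
lane  6: tail/keep ⇒ 0xb7
lane  7: tail/keep ⇒ 0x9c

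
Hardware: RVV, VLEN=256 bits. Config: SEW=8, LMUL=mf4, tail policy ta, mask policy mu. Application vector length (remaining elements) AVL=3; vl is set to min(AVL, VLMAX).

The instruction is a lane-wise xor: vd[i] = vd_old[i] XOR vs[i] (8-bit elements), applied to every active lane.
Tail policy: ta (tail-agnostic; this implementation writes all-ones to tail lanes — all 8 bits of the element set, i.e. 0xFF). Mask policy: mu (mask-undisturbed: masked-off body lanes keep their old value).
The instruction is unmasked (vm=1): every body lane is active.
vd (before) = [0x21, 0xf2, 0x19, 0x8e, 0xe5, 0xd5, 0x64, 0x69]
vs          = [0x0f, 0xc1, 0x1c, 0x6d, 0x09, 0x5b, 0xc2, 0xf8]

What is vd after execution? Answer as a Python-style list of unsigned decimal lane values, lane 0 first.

vd = [46, 51, 5, 255, 255, 255, 255, 255]

VLMAX = (256 × 1/4) / 8 = 8 lanes
vl = min(AVL, VLMAX) = min(3, 8) = 3
[0] xor(0x21,0x0f) = 0x2e
[1] xor(0xf2,0xc1) = 0x33
[2] xor(0x19,0x1c) = 0x05
[3] tail/ones = 0xff
[4] tail/ones = 0xff
[5] tail/ones = 0xff
[6] tail/ones = 0xff
[7] tail/ones = 0xff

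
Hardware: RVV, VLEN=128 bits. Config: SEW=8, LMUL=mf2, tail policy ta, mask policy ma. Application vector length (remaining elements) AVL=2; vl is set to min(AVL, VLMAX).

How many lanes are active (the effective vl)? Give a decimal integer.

VLMAX = VLEN×LMUL/SEW = 128×1/2/8 = 8
AVL=2 ≤ VLMAX=8, so vl = 2

vl = 2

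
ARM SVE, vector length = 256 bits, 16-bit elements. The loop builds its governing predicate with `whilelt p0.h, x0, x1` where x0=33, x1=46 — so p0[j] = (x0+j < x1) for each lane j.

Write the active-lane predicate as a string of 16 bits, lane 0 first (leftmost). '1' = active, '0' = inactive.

256-bit reg / 16-bit elem → 16 lanes
whilelt: lane j active iff 33+j < 46 → j < 13 → 13 active
bits (lane 0 leftmost): 1111111111111000

predicate = 1111111111111000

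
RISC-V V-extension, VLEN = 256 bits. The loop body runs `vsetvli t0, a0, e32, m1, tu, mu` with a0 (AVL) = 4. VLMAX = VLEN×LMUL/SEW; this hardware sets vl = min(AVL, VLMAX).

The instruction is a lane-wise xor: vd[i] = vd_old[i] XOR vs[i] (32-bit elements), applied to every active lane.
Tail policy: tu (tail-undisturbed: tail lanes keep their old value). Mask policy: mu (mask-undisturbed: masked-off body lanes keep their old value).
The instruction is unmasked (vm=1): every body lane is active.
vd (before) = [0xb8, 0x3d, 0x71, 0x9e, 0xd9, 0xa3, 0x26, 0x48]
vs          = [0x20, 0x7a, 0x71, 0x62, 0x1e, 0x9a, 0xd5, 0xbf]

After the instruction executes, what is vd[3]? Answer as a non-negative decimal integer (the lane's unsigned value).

VLMAX = (256 × 1) / 32 = 8 lanes
vl = min(AVL, VLMAX) = min(4, 8) = 4
lane  0: xor(0xb8,0x20) ⇒ 0x98
lane  1: xor(0x3d,0x7a) ⇒ 0x47
lane  2: xor(0x71,0x71) ⇒ 0x00
lane  3: xor(0x9e,0x62) ⇒ 0xfc
lane  4: tail/keep ⇒ 0xd9
lane  5: tail/keep ⇒ 0xa3
lane  6: tail/keep ⇒ 0x26
lane  7: tail/keep ⇒ 0x48

vd[3] = 252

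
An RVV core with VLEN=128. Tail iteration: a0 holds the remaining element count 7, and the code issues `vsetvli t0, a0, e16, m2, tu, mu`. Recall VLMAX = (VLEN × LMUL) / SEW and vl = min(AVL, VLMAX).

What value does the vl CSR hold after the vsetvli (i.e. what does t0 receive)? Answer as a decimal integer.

VLMAX = (128 × 2) / 16 = 16 lanes
AVL=7 ≤ VLMAX=16, so vl = 7

vl = 7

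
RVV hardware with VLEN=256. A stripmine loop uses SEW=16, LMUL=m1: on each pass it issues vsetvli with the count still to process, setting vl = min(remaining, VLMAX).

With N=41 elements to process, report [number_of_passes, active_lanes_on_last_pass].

[iterations, last_vl] = [3, 9]

VLMAX = VLEN×LMUL/SEW = 256×1/16 = 16
N=41: ⌈41/16⌉ = 3 iters; last vl = 41 − 2×16 = 9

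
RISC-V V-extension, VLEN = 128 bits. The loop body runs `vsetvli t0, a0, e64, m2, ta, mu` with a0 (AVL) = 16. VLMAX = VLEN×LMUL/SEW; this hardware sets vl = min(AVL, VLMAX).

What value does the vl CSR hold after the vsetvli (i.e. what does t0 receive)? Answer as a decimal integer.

vl = 4

VLMAX = VLEN×LMUL/SEW = 128×2/64 = 4
AVL=16 > VLMAX=4, so vl = 4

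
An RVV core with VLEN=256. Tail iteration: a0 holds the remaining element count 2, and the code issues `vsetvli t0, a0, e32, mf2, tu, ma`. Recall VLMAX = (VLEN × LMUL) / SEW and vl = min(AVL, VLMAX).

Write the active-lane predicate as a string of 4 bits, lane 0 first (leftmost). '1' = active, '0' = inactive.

VLMAX = (256 × 1/2) / 32 = 4 lanes
AVL=2 ≤ VLMAX=4, so vl = 2
bits (lane 0 leftmost): 1100

predicate = 1100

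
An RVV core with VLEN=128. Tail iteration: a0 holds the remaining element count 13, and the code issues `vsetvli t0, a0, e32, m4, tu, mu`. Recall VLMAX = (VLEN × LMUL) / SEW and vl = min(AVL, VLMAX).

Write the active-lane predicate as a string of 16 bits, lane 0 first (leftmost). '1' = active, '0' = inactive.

VLMAX = (128 × 4) / 32 = 16 lanes
vl = min(AVL, VLMAX) = min(13, 16) = 13
bits (lane 0 leftmost): 1111111111111000

predicate = 1111111111111000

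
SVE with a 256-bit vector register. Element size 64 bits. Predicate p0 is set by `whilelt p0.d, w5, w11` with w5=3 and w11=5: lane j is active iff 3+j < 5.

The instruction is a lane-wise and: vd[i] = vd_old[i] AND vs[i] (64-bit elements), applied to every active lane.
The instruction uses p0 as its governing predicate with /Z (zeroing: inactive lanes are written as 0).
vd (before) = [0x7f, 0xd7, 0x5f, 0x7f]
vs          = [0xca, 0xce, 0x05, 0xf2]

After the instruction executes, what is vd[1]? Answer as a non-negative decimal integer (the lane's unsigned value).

vd[1] = 198

256-bit reg / 64-bit elem → 4 lanes
whilelt: lane j active iff 3+j < 5 → j < 2 → 2 active
vd[0] and(0x7f,0xca) -> 0x4a
vd[1] and(0xd7,0xce) -> 0xc6
vd[2] tail/zero -> 0x00
vd[3] tail/zero -> 0x00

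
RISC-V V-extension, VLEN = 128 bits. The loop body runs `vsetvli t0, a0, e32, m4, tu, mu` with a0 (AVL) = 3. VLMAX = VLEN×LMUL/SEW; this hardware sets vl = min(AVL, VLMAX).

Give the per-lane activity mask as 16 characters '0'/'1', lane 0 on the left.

VLMAX = (128 × 4) / 32 = 16 lanes
vl ← min(3, 16) = 3
bits (lane 0 leftmost): 1110000000000000

predicate = 1110000000000000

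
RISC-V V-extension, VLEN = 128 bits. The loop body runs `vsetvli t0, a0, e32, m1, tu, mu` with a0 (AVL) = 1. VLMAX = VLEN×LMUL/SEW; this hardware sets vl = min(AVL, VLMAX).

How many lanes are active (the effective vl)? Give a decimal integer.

vl = 1

VLMAX = VLEN×LMUL/SEW = 128×1/32 = 4
AVL=1 ≤ VLMAX=4, so vl = 1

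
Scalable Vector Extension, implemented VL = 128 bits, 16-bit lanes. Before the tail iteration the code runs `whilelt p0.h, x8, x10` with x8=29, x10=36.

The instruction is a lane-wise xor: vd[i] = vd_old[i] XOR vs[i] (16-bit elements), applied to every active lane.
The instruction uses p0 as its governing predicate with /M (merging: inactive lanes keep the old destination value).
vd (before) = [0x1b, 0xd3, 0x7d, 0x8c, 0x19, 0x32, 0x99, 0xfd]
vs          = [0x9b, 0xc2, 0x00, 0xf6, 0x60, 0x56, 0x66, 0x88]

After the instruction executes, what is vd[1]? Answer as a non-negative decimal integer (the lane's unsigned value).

register lanes = 128/16 = 8
p0[j] = (29+j < 36); true for j=0..6 → 7 lanes set
lane  0: xor(0x1b,0x9b) ⇒ 0x80
lane  1: xor(0xd3,0xc2) ⇒ 0x11
lane  2: xor(0x7d,0x00) ⇒ 0x7d
lane  3: xor(0x8c,0xf6) ⇒ 0x7a
lane  4: xor(0x19,0x60) ⇒ 0x79
lane  5: xor(0x32,0x56) ⇒ 0x64
lane  6: xor(0x99,0x66) ⇒ 0xff
lane  7: tail/keep ⇒ 0xfd

vd[1] = 17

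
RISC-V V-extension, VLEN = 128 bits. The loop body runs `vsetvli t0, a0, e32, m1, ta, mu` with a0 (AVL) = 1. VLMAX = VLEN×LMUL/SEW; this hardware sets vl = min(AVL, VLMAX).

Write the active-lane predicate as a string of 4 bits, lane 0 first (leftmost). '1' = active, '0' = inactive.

predicate = 1000

lanes per group: 128·1/32 = 4
vl ← min(1, 4) = 1
bits (lane 0 leftmost): 1000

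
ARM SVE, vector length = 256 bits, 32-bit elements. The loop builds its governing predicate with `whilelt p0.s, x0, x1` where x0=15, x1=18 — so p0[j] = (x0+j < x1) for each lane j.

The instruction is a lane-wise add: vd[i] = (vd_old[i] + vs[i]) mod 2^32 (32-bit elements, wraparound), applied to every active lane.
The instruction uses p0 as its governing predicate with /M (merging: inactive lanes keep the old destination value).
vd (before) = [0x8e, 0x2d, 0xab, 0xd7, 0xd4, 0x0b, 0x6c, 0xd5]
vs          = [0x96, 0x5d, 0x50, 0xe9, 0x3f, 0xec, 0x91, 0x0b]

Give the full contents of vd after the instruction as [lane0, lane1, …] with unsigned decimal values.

256-bit reg / 32-bit elem → 8 lanes
whilelt: lane j active iff 15+j < 18 → j < 3 → 3 active
[0] add(0x8e,0x96) = 0x124
[1] add(0x2d,0x5d) = 0x8a
[2] add(0xab,0x50) = 0xfb
[3] tail/keep = 0xd7
[4] tail/keep = 0xd4
[5] tail/keep = 0x0b
[6] tail/keep = 0x6c
[7] tail/keep = 0xd5

vd = [292, 138, 251, 215, 212, 11, 108, 213]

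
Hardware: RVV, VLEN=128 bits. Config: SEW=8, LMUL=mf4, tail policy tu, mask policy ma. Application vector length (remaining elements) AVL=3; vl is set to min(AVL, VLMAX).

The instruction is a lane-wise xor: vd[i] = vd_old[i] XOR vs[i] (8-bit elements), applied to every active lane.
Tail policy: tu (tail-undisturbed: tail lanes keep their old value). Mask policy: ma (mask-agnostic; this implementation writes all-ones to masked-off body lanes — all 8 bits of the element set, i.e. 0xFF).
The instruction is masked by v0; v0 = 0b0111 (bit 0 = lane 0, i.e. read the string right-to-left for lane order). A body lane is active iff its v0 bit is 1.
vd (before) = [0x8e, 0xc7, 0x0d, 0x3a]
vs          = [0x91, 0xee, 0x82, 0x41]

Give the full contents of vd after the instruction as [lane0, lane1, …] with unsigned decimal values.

vd = [31, 41, 143, 58]

VLMAX = VLEN×LMUL/SEW = 128×1/4/8 = 4
AVL=3 ≤ VLMAX=4, so vl = 3
lane  0: xor(0x8e,0x91) ⇒ 0x1f
lane  1: xor(0xc7,0xee) ⇒ 0x29
lane  2: xor(0x0d,0x82) ⇒ 0x8f
lane  3: tail/keep ⇒ 0x3a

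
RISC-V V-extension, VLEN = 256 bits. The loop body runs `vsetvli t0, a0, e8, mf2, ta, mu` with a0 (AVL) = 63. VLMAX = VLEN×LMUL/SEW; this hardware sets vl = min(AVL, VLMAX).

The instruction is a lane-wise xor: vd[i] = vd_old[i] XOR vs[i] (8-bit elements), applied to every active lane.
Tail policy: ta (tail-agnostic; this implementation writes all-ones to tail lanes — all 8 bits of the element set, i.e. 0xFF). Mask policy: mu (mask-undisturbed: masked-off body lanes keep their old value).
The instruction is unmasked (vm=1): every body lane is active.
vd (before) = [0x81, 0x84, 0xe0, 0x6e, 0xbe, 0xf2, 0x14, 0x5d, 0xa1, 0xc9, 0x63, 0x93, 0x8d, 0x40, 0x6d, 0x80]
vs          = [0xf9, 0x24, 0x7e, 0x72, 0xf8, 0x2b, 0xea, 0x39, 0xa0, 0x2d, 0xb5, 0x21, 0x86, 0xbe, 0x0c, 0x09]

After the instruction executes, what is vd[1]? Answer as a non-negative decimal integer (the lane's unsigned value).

vd[1] = 160

VLMAX = VLEN×LMUL/SEW = 256×1/2/8 = 16
AVL=63 > VLMAX=16, so vl = 16
vd[0] xor(0x81,0xf9) -> 0x78
vd[1] xor(0x84,0x24) -> 0xa0
vd[2] xor(0xe0,0x7e) -> 0x9e
vd[3] xor(0x6e,0x72) -> 0x1c
vd[4] xor(0xbe,0xf8) -> 0x46
vd[5] xor(0xf2,0x2b) -> 0xd9
vd[6] xor(0x14,0xea) -> 0xfe
vd[7] xor(0x5d,0x39) -> 0x64
vd[8] xor(0xa1,0xa0) -> 0x01
vd[9] xor(0xc9,0x2d) -> 0xe4
vd[10] xor(0x63,0xb5) -> 0xd6
vd[11] xor(0x93,0x21) -> 0xb2
vd[12] xor(0x8d,0x86) -> 0x0b
vd[13] xor(0x40,0xbe) -> 0xfe
vd[14] xor(0x6d,0x0c) -> 0x61
vd[15] xor(0x80,0x09) -> 0x89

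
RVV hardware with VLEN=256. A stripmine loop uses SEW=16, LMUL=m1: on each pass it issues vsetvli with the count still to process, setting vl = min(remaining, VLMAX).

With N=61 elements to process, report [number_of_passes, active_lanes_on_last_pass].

[iterations, last_vl] = [4, 13]

VLMAX = (256 × 1) / 16 = 16 lanes
iterations = ceil(61/16) = 4; final-pass vl = 13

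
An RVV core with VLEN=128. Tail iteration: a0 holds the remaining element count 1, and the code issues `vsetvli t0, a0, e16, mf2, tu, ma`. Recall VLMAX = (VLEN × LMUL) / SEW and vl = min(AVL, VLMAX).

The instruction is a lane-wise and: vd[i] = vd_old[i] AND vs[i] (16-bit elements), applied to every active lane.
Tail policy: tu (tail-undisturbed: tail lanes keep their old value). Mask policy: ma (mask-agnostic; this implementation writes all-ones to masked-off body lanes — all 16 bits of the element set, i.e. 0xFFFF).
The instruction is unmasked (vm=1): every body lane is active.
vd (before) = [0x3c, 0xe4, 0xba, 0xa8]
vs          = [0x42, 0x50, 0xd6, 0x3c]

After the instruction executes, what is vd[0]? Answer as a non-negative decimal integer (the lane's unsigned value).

VLMAX = (128 × 1/2) / 16 = 4 lanes
vl = min(AVL, VLMAX) = min(1, 4) = 1
lane  0: and(0x3c,0x42) ⇒ 0x00
lane  1: tail/keep ⇒ 0xe4
lane  2: tail/keep ⇒ 0xba
lane  3: tail/keep ⇒ 0xa8

vd[0] = 0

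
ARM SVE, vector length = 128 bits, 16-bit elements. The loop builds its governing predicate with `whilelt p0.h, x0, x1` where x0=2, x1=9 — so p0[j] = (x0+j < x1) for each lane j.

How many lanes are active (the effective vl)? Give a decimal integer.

lane count: 128 div 16 = 8
whilelt: lane j active iff 2+j < 9 → j < 7 → 7 active

vl = 7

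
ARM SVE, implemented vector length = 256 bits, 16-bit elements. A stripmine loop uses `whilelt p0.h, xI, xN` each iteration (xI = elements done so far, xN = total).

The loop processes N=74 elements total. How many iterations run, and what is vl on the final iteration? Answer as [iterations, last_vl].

lane count: 256 div 16 = 16
74 elements at 16/iter → 5 passes, remainder 10 on the last

[iterations, last_vl] = [5, 10]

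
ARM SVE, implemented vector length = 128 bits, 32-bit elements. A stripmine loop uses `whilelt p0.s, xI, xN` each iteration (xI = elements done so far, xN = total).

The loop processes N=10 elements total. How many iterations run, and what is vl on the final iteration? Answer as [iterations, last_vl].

lane count: 128 div 32 = 4
iterations = ceil(10/4) = 3; final-pass vl = 2

[iterations, last_vl] = [3, 2]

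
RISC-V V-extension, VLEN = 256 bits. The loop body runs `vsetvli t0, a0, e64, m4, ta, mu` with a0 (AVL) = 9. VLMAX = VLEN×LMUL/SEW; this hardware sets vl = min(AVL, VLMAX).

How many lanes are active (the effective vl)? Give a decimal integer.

lanes per group: 256·4/64 = 16
AVL=9 ≤ VLMAX=16, so vl = 9

vl = 9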